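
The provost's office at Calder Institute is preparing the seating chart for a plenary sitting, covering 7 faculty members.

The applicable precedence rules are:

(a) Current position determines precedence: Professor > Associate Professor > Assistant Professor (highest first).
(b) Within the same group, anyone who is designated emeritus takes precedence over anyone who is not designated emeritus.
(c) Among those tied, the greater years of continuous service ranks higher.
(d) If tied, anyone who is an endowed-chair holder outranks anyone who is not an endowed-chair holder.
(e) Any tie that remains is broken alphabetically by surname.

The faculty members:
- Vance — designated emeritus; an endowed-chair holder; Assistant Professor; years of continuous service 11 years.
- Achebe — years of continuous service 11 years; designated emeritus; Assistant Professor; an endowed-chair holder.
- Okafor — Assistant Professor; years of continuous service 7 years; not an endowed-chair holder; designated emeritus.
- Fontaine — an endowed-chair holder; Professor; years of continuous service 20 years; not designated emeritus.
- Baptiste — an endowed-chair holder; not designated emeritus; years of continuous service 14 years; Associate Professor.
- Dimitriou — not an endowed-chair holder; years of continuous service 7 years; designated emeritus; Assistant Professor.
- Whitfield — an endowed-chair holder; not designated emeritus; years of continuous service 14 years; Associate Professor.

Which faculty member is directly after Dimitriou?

By current position: Fontaine (Professor); then Baptiste and Whitfield (Associate Professor); then Achebe, Vance, Dimitriou and Okafor (Assistant Professor).
Baptiste and Whitfield are each not designated emeritus, so the next rule applies.
Baptiste and Whitfield both have years of continuous service 14 years, so the next rule applies.
Baptiste and Whitfield are each an endowed-chair holder, so the next rule applies.
Among Baptiste and Whitfield, alphabetically by surname: Baptiste before Whitfield.
Achebe, Vance, Dimitriou and Okafor are each designated emeritus, so the next rule applies.
Among Achebe, Vance, Dimitriou and Okafor, by years of continuous service (higher first): Achebe and Vance (11 years) before Dimitriou and Okafor (7 years).
Achebe and Vance are each an endowed-chair holder, so the next rule applies.
Among Achebe and Vance, alphabetically by surname: Achebe before Vance.
Dimitriou and Okafor are each not an endowed-chair holder, so the next rule applies.
Among Dimitriou and Okafor, alphabetically by surname: Dimitriou before Okafor.
Order: Fontaine, Baptiste, Whitfield, Achebe, Vance, Dimitriou, Okafor.

Okafor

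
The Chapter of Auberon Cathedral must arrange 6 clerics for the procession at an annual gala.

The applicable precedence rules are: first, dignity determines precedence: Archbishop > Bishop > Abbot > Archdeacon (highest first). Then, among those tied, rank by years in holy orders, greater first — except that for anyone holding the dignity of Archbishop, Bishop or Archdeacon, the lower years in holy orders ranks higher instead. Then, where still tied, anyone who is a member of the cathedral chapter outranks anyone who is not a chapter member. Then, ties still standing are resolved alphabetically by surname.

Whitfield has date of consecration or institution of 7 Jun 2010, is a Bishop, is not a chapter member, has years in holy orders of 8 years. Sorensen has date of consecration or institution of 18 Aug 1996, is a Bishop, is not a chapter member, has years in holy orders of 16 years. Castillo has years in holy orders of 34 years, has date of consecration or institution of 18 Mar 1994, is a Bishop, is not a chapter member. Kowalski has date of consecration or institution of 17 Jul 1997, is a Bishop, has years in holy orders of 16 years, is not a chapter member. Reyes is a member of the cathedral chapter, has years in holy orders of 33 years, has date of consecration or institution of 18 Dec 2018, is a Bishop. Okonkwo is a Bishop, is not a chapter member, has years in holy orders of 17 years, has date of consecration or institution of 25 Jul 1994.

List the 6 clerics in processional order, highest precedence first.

By dignity: Whitfield, Kowalski, Sorensen, Okonkwo, Reyes and Castillo (Bishop).
Among Whitfield, Kowalski, Sorensen, Okonkwo, Reyes and Castillo, by years in holy orders (lower first) (reversed rule for this group): Whitfield (8 years) before Kowalski and Sorensen (16 years) before Okonkwo (17 years) before Reyes (33 years) before Castillo (34 years).
Kowalski and Sorensen are each not a chapter member, so the next rule applies.
Among Kowalski and Sorensen, alphabetically by surname: Kowalski before Sorensen.
Full order: Whitfield, Kowalski, Sorensen, Okonkwo, Reyes, Castillo.

Whitfield, Kowalski, Sorensen, Okonkwo, Reyes, Castillo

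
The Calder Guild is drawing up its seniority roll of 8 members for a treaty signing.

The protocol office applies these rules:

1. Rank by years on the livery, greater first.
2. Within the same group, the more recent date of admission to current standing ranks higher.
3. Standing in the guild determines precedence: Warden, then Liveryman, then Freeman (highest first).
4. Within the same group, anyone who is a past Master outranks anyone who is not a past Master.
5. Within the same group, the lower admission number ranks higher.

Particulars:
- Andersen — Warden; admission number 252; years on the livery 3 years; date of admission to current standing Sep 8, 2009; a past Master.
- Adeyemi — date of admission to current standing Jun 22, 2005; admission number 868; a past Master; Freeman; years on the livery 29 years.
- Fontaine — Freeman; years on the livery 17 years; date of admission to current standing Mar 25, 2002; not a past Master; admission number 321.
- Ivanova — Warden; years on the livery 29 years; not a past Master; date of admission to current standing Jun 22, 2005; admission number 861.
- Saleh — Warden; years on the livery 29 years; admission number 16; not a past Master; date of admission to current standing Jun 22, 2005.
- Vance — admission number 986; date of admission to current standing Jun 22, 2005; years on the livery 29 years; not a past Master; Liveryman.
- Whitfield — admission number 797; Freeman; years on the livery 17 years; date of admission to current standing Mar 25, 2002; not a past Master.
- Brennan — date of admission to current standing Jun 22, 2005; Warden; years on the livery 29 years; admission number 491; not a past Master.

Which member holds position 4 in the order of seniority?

By years on the livery (higher first): Saleh, Brennan, Ivanova, Vance and Adeyemi (each 29 years); then Fontaine and Whitfield (both 17 years); then Andersen (3 years).
Saleh, Brennan, Ivanova, Vance and Adeyemi all have date of admission to current standing Jun 22, 2005, so the next rule applies.
Among Saleh, Brennan, Ivanova, Vance and Adeyemi, by standing in the guild: Saleh, Brennan and Ivanova (Warden) before Vance (Liveryman) before Adeyemi (Freeman).
Saleh, Brennan and Ivanova are each not a past Master, so the next rule applies.
Among Saleh, Brennan and Ivanova, by admission number (lower first): Saleh (16) before Brennan (491) before Ivanova (861).
Fontaine and Whitfield both have date of admission to current standing Mar 25, 2002, so the next rule applies.
Fontaine and Whitfield are each Freeman, so the next rule applies.
Fontaine and Whitfield are each not a past Master, so the next rule applies.
Among Fontaine and Whitfield, by admission number (lower first): Fontaine (321) before Whitfield (797).
Order: Saleh, Brennan, Ivanova, Vance, Adeyemi, Fontaine, Whitfield, Andersen.

Vance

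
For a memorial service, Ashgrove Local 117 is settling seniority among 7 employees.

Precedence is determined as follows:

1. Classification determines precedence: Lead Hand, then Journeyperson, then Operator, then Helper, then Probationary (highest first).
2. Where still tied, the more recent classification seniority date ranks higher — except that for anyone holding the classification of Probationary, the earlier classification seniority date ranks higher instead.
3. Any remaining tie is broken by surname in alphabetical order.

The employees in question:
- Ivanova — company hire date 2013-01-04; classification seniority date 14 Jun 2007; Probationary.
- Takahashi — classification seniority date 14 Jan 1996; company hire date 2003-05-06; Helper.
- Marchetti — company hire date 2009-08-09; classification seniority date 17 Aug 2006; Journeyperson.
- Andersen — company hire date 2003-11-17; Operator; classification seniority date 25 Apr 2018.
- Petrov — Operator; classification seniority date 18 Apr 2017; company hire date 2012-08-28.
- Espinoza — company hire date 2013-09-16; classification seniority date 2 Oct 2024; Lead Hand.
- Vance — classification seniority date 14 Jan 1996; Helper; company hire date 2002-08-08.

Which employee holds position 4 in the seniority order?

Petrov

By classification: Espinoza (Lead Hand); then Marchetti (Journeyperson); then Andersen and Petrov (Operator); then Takahashi and Vance (Helper); then Ivanova (Probationary).
Among Andersen and Petrov, by classification seniority date (later first): Andersen (25 Apr 2018) before Petrov (18 Apr 2017).
Takahashi and Vance both have classification seniority date 14 Jan 1996, so the next rule applies.
Among Takahashi and Vance, alphabetically by surname: Takahashi before Vance.
Order: Espinoza, Marchetti, Andersen, Petrov, Takahashi, Vance, Ivanova.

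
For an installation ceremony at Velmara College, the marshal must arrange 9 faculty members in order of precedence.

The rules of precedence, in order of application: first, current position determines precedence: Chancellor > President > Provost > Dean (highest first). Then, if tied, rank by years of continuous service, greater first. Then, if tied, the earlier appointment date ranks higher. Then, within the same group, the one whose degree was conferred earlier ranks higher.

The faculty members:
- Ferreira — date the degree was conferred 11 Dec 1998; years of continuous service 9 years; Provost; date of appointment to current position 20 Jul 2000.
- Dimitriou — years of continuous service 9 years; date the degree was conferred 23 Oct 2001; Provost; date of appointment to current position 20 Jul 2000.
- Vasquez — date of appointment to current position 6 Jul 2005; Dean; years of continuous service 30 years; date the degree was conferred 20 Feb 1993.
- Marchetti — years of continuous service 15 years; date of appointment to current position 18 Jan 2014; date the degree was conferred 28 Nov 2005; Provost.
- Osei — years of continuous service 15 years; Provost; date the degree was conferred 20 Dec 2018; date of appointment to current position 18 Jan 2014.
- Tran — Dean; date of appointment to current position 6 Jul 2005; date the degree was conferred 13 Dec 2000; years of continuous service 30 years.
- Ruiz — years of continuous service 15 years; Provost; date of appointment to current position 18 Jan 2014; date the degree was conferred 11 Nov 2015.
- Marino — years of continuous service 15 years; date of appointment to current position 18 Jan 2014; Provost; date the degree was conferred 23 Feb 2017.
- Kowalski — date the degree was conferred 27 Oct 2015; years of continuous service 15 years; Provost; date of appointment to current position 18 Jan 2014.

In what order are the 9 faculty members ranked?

Marchetti, Kowalski, Ruiz, Marino, Osei, Ferreira, Dimitriou, Vasquez, Tran

By current position: Marchetti, Kowalski, Ruiz, Marino, Osei, Ferreira and Dimitriou (Provost); then Vasquez and Tran (Dean).
Among Marchetti, Kowalski, Ruiz, Marino, Osei, Ferreira and Dimitriou, by years of continuous service (higher first): Marchetti, Kowalski, Ruiz, Marino and Osei (15 years) before Ferreira and Dimitriou (9 years).
Marchetti, Kowalski, Ruiz, Marino and Osei all have date of appointment to current position 18 Jan 2014, so the next rule applies.
Among Marchetti, Kowalski, Ruiz, Marino and Osei, by date the degree was conferred (earlier first): Marchetti (28 Nov 2005) before Kowalski (27 Oct 2015) before Ruiz (11 Nov 2015) before Marino (23 Feb 2017) before Osei (20 Dec 2018).
Ferreira and Dimitriou both have date of appointment to current position 20 Jul 2000, so the next rule applies.
Among Ferreira and Dimitriou, by date the degree was conferred (earlier first): Ferreira (11 Dec 1998) before Dimitriou (23 Oct 2001).
Vasquez and Tran both have years of continuous service 30 years, so the next rule applies.
Vasquez and Tran both have date of appointment to current position 6 Jul 2005, so the next rule applies.
Among Vasquez and Tran, by date the degree was conferred (earlier first): Vasquez (20 Feb 1993) before Tran (13 Dec 2000).
Full order: Marchetti, Kowalski, Ruiz, Marino, Osei, Ferreira, Dimitriou, Vasquez, Tran.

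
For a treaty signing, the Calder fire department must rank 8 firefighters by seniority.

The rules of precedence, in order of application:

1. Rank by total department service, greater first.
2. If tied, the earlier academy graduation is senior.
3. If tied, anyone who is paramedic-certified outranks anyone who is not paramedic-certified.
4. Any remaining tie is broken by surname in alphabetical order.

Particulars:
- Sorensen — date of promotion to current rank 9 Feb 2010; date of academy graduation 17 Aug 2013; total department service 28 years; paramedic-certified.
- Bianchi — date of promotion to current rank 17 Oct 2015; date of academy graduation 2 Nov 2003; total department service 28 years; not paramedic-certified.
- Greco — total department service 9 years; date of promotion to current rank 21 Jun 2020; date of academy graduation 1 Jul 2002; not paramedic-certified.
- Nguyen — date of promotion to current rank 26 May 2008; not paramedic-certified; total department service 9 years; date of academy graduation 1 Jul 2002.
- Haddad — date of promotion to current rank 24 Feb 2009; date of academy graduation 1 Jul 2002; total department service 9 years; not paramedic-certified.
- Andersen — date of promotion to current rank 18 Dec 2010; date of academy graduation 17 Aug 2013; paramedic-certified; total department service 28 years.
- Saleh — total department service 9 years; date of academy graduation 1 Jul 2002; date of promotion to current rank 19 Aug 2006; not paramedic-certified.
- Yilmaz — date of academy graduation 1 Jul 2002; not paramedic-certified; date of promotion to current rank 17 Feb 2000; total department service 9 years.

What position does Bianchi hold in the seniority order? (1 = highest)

By total department service (higher first): Bianchi, Andersen and Sorensen (each 28 years); then Greco, Haddad, Nguyen, Saleh and Yilmaz (each 9 years).
Among Bianchi, Andersen and Sorensen, by date of academy graduation (earlier first): Bianchi (2 Nov 2003) before Andersen and Sorensen (17 Aug 2013).
Andersen and Sorensen are each paramedic-certified, so the next rule applies.
Among Andersen and Sorensen, alphabetically by surname: Andersen before Sorensen.
Greco, Haddad, Nguyen, Saleh and Yilmaz all have date of academy graduation 1 Jul 2002, so the next rule applies.
Greco, Haddad, Nguyen, Saleh and Yilmaz are each not paramedic-certified, so the next rule applies.
Among Greco, Haddad, Nguyen, Saleh and Yilmaz, alphabetically by surname: Greco before Haddad before Nguyen before Saleh before Yilmaz.
Order: Bianchi, Andersen, Sorensen, Greco, Haddad, Nguyen, Saleh, Yilmaz. So position 1.

1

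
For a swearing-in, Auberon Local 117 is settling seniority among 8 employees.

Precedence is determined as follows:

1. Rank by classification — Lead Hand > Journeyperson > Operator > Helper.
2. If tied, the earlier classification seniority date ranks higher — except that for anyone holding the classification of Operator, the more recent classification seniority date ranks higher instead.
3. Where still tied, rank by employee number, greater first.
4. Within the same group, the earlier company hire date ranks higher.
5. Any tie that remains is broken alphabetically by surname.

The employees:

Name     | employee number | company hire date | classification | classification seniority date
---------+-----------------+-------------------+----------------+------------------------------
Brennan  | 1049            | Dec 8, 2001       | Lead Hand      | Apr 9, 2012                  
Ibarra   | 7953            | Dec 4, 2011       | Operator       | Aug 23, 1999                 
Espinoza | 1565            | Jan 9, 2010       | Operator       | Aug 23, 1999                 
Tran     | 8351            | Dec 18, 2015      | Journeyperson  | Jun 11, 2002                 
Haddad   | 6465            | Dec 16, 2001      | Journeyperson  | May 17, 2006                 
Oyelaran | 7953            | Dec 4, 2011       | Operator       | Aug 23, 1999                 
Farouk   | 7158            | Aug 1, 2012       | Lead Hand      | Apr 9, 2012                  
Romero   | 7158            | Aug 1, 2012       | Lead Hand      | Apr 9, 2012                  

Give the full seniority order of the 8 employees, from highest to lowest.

Farouk, Romero, Brennan, Tran, Haddad, Ibarra, Oyelaran, Espinoza

By classification: Farouk, Romero and Brennan (Lead Hand); then Tran and Haddad (Journeyperson); then Ibarra, Oyelaran and Espinoza (Operator).
Farouk, Romero and Brennan all have classification seniority date Apr 9, 2012, so the next rule applies.
Among Farouk, Romero and Brennan, by employee number (higher first): Farouk and Romero (7158) before Brennan (1049).
Farouk and Romero both have company hire date Aug 1, 2012, so the next rule applies.
Among Farouk and Romero, alphabetically by surname: Farouk before Romero.
Among Tran and Haddad, by classification seniority date (earlier first): Tran (Jun 11, 2002) before Haddad (May 17, 2006).
Ibarra, Oyelaran and Espinoza all have classification seniority date Aug 23, 1999, so the next rule applies.
Among Ibarra, Oyelaran and Espinoza, by employee number (higher first): Ibarra and Oyelaran (7953) before Espinoza (1565).
Ibarra and Oyelaran both have company hire date Dec 4, 2011, so the next rule applies.
Among Ibarra and Oyelaran, alphabetically by surname: Ibarra before Oyelaran.
Full order: Farouk, Romero, Brennan, Tran, Haddad, Ibarra, Oyelaran, Espinoza.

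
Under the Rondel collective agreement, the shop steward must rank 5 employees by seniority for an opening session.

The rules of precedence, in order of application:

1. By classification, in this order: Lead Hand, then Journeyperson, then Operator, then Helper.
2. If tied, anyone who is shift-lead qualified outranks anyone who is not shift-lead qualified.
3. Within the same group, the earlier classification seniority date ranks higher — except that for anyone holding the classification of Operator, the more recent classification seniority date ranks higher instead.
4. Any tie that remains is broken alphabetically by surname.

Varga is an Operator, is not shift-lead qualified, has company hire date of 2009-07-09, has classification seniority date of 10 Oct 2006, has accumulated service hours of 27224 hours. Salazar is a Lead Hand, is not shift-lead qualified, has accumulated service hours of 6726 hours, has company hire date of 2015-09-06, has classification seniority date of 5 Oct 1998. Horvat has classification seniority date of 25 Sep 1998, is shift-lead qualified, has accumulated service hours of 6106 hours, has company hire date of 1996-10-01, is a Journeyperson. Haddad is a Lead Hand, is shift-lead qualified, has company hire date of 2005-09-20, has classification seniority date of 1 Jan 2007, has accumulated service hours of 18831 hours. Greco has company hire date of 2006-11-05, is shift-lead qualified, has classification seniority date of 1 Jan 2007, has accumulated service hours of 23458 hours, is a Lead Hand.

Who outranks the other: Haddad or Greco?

By classification: Greco, Haddad and Salazar (Lead Hand); then Horvat (Journeyperson); then Varga (Operator).
Among Greco, Haddad and Salazar, shift-lead qualified before not shift-lead qualified: Greco and Haddad (shift-lead qualified) before Salazar (not shift-lead qualified).
Greco and Haddad both have classification seniority date 1 Jan 2007, so the next rule applies.
Among Greco and Haddad, alphabetically by surname: Greco before Haddad.
So Greco takes precedence.

Greco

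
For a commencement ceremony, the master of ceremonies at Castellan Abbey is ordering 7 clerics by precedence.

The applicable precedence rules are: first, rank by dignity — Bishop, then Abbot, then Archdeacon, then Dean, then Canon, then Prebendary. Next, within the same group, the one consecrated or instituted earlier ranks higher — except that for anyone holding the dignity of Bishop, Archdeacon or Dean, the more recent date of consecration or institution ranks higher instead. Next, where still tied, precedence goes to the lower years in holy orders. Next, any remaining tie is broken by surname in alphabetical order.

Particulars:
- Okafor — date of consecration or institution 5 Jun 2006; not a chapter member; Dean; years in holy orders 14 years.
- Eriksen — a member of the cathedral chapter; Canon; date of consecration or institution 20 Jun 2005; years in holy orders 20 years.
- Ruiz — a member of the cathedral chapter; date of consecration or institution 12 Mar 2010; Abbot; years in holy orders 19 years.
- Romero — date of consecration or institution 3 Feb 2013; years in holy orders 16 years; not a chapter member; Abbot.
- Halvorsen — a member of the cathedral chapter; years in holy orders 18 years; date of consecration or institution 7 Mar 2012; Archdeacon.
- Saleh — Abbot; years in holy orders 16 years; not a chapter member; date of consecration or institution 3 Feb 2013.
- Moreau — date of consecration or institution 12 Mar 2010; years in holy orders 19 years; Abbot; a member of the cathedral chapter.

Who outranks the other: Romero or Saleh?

By dignity: Moreau, Ruiz, Romero and Saleh (Abbot); then Halvorsen (Archdeacon); then Okafor (Dean); then Eriksen (Canon).
Among Moreau, Ruiz, Romero and Saleh, by date of consecration or institution (earlier first): Moreau and Ruiz (12 Mar 2010) before Romero and Saleh (3 Feb 2013).
Moreau and Ruiz both have years in holy orders 19 years, so the next rule applies.
Among Moreau and Ruiz, alphabetically by surname: Moreau before Ruiz.
Romero and Saleh both have years in holy orders 16 years, so the next rule applies.
Among Romero and Saleh, alphabetically by surname: Romero before Saleh.
So Romero takes precedence.

Romero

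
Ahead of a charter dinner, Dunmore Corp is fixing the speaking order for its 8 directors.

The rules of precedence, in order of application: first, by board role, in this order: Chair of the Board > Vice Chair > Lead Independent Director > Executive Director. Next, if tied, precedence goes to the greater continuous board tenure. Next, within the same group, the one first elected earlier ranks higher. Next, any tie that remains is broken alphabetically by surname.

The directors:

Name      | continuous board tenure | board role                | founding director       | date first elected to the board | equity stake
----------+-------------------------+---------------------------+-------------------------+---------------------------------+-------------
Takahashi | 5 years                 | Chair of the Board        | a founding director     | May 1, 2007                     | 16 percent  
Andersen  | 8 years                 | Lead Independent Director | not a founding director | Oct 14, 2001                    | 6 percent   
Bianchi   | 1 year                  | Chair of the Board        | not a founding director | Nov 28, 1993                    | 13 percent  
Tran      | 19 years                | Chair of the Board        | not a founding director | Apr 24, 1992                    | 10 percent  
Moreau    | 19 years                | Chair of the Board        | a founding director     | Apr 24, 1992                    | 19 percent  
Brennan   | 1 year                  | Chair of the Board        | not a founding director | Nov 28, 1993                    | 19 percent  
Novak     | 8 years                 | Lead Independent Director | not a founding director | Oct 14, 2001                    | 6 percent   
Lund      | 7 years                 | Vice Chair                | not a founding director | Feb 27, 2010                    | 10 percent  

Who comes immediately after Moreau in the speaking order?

By board role: Moreau, Tran, Takahashi, Bianchi and Brennan (Chair of the Board); then Lund (Vice Chair); then Andersen and Novak (Lead Independent Director).
Among Moreau, Tran, Takahashi, Bianchi and Brennan, by continuous board tenure (higher first): Moreau and Tran (19 years) before Takahashi (5 years) before Bianchi and Brennan (1 year).
Moreau and Tran both have date first elected to the board Apr 24, 1992, so the next rule applies.
Among Moreau and Tran, alphabetically by surname: Moreau before Tran.
Bianchi and Brennan both have date first elected to the board Nov 28, 1993, so the next rule applies.
Among Bianchi and Brennan, alphabetically by surname: Bianchi before Brennan.
Andersen and Novak both have continuous board tenure 8 years, so the next rule applies.
Andersen and Novak both have date first elected to the board Oct 14, 2001, so the next rule applies.
Among Andersen and Novak, alphabetically by surname: Andersen before Novak.
Order: Moreau, Tran, Takahashi, Bianchi, Brennan, Lund, Andersen, Novak.

Tran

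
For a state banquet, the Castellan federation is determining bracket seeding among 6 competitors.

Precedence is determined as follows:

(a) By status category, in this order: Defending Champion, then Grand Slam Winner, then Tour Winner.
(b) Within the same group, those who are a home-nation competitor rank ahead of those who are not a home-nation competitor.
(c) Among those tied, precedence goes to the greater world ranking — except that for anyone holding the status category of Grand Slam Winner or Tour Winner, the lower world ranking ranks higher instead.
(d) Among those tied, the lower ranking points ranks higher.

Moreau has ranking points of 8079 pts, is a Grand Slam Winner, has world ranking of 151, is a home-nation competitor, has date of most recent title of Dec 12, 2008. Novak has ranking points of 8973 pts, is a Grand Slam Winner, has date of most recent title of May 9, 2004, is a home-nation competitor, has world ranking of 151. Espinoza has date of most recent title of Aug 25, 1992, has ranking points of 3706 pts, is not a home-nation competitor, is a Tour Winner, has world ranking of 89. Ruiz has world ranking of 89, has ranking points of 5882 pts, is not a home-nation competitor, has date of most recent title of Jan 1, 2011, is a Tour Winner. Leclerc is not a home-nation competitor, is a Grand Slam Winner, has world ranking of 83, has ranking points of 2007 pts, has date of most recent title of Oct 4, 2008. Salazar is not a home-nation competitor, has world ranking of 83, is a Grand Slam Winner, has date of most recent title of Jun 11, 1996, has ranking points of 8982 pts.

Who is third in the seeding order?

Leclerc

By status category: Moreau, Novak, Leclerc and Salazar (Grand Slam Winner); then Espinoza and Ruiz (Tour Winner).
Among Moreau, Novak, Leclerc and Salazar, a home-nation competitor before not a home-nation competitor: Moreau and Novak (a home-nation competitor) before Leclerc and Salazar (not a home-nation competitor).
Moreau and Novak both have world ranking 151, so the next rule applies.
Among Moreau and Novak, by ranking points (lower first): Moreau (8079 pts) before Novak (8973 pts).
Leclerc and Salazar both have world ranking 83, so the next rule applies.
Among Leclerc and Salazar, by ranking points (lower first): Leclerc (2007 pts) before Salazar (8982 pts).
Espinoza and Ruiz are each not a home-nation competitor, so the next rule applies.
Espinoza and Ruiz both have world ranking 89, so the next rule applies.
Among Espinoza and Ruiz, by ranking points (lower first): Espinoza (3706 pts) before Ruiz (5882 pts).
Order: Moreau, Novak, Leclerc, Salazar, Espinoza, Ruiz.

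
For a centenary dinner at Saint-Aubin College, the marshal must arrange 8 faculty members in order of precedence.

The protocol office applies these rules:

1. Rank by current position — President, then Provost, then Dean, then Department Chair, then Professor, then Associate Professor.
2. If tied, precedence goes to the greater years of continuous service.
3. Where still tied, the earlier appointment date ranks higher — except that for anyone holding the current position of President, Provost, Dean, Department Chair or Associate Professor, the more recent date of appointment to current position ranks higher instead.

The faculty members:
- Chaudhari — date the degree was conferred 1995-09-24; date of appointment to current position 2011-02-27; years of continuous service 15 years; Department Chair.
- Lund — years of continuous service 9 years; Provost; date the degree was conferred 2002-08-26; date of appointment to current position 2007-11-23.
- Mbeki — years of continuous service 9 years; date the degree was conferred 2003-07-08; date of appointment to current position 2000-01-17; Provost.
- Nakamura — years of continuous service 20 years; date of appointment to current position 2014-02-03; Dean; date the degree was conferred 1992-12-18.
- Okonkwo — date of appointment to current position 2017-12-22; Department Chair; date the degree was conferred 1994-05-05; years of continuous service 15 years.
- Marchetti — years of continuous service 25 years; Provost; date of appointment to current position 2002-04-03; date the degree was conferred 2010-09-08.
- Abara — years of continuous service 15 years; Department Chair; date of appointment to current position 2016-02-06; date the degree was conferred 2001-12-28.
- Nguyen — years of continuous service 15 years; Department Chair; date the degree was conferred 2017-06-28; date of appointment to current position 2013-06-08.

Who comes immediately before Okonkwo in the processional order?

By current position: Marchetti, Lund and Mbeki (Provost); then Nakamura (Dean); then Okonkwo, Abara, Nguyen and Chaudhari (Department Chair).
Among Marchetti, Lund and Mbeki, by years of continuous service (higher first): Marchetti (25 years) before Lund and Mbeki (9 years).
Among Lund and Mbeki, by date of appointment to current position (later first) (reversed rule for this group): Lund (2007-11-23) before Mbeki (2000-01-17).
Okonkwo, Abara, Nguyen and Chaudhari all have years of continuous service 15 years, so the next rule applies.
Among Okonkwo, Abara, Nguyen and Chaudhari, by date of appointment to current position (later first) (reversed rule for this group): Okonkwo (2017-12-22) before Abara (2016-02-06) before Nguyen (2013-06-08) before Chaudhari (2011-02-27).
Order: Marchetti, Lund, Mbeki, Nakamura, Okonkwo, Abara, Nguyen, Chaudhari.

Nakamura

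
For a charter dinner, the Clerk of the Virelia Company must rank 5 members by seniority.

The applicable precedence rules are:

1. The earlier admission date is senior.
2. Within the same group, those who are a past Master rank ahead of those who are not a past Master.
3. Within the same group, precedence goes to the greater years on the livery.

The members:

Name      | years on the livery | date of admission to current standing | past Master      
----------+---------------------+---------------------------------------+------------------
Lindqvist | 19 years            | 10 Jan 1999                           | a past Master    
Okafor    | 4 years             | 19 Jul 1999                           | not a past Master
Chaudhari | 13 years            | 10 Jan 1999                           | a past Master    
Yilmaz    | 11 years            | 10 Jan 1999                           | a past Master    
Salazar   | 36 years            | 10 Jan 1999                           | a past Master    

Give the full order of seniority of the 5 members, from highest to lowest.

By date of admission to current standing (earlier first): Salazar, Lindqvist, Chaudhari and Yilmaz (each 10 Jan 1999); then Okafor (19 Jul 1999).
Salazar, Lindqvist, Chaudhari and Yilmaz are each a past Master, so the next rule applies.
Among Salazar, Lindqvist, Chaudhari and Yilmaz, by years on the livery (higher first): Salazar (36 years) before Lindqvist (19 years) before Chaudhari (13 years) before Yilmaz (11 years).
Full order: Salazar, Lindqvist, Chaudhari, Yilmaz, Okafor.

Salazar, Lindqvist, Chaudhari, Yilmaz, Okafor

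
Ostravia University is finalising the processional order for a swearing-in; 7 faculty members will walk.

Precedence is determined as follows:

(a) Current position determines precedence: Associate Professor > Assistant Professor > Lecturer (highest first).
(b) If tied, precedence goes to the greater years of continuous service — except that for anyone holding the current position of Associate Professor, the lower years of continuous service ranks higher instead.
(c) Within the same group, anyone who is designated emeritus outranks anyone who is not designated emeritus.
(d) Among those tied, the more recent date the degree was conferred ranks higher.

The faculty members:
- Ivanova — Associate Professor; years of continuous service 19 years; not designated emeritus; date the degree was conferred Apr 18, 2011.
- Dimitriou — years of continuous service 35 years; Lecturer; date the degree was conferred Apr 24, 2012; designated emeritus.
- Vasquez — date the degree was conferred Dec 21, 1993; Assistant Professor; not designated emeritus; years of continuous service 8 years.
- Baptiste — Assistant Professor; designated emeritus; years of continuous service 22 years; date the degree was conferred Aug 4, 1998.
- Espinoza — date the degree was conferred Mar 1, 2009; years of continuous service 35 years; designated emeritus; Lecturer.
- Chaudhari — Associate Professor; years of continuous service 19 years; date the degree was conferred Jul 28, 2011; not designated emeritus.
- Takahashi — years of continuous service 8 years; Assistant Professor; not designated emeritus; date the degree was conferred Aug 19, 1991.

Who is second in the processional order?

By current position: Chaudhari and Ivanova (Associate Professor); then Baptiste, Vasquez and Takahashi (Assistant Professor); then Dimitriou and Espinoza (Lecturer).
Chaudhari and Ivanova both have years of continuous service 19 years, so the next rule applies.
Chaudhari and Ivanova are each not designated emeritus, so the next rule applies.
Among Chaudhari and Ivanova, by date the degree was conferred (later first): Chaudhari (Jul 28, 2011) before Ivanova (Apr 18, 2011).
Among Baptiste, Vasquez and Takahashi, by years of continuous service (higher first): Baptiste (22 years) before Vasquez and Takahashi (8 years).
Vasquez and Takahashi are each not designated emeritus, so the next rule applies.
Among Vasquez and Takahashi, by date the degree was conferred (later first): Vasquez (Dec 21, 1993) before Takahashi (Aug 19, 1991).
Dimitriou and Espinoza both have years of continuous service 35 years, so the next rule applies.
Dimitriou and Espinoza are each designated emeritus, so the next rule applies.
Among Dimitriou and Espinoza, by date the degree was conferred (later first): Dimitriou (Apr 24, 2012) before Espinoza (Mar 1, 2009).
Order: Chaudhari, Ivanova, Baptiste, Vasquez, Takahashi, Dimitriou, Espinoza.

Ivanova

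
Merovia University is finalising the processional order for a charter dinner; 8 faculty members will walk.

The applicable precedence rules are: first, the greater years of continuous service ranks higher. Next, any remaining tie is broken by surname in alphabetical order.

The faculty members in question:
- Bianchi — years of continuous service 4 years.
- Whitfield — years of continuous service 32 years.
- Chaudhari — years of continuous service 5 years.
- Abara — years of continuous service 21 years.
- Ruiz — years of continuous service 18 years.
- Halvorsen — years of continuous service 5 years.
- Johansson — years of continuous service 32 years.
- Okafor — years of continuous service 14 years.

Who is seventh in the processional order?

Halvorsen

By years of continuous service (higher first): Johansson and Whitfield (both 32 years); then Abara (21 years); then Ruiz (18 years); then Okafor (14 years); then Chaudhari and Halvorsen (both 5 years); then Bianchi (4 years).
Among Johansson and Whitfield, alphabetically by surname: Johansson before Whitfield.
Among Chaudhari and Halvorsen, alphabetically by surname: Chaudhari before Halvorsen.
Order: Johansson, Whitfield, Abara, Ruiz, Okafor, Chaudhari, Halvorsen, Bianchi.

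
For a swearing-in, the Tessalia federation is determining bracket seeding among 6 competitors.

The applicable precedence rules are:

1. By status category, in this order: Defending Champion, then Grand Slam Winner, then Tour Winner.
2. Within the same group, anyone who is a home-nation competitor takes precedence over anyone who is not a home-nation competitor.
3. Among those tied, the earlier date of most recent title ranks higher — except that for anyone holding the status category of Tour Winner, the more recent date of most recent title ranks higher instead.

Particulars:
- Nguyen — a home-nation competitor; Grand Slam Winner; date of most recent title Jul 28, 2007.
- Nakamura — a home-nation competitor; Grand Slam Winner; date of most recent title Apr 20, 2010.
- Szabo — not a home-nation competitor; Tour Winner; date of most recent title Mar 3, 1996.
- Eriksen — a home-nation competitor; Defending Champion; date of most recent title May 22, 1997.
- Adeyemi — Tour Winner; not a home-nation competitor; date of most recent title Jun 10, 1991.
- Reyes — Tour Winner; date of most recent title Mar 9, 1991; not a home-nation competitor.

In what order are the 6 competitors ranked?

By status category: Eriksen (Defending Champion); then Nguyen and Nakamura (Grand Slam Winner); then Szabo, Adeyemi and Reyes (Tour Winner).
Nguyen and Nakamura are each a home-nation competitor, so the next rule applies.
Among Nguyen and Nakamura, by date of most recent title (earlier first): Nguyen (Jul 28, 2007) before Nakamura (Apr 20, 2010).
Szabo, Adeyemi and Reyes are each not a home-nation competitor, so the next rule applies.
Among Szabo, Adeyemi and Reyes, by date of most recent title (later first) (reversed rule for this group): Szabo (Mar 3, 1996) before Adeyemi (Jun 10, 1991) before Reyes (Mar 9, 1991).
Full order: Eriksen, Nguyen, Nakamura, Szabo, Adeyemi, Reyes.

Eriksen, Nguyen, Nakamura, Szabo, Adeyemi, Reyes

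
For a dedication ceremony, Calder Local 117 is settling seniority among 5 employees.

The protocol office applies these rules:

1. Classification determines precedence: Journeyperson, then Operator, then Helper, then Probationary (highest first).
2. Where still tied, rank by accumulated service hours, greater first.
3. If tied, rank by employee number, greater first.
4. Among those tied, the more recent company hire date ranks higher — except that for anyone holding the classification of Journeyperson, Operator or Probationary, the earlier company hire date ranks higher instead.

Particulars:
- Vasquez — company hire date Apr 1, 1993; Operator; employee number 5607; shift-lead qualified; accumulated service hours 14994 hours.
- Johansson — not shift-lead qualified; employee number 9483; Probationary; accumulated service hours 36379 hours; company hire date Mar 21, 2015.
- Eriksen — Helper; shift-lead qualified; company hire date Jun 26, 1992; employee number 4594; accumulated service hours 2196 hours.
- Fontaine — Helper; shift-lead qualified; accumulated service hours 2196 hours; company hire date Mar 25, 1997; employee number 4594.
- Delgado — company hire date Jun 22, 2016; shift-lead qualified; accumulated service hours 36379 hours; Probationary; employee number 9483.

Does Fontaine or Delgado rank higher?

By classification: Vasquez (Operator); then Fontaine and Eriksen (Helper); then Johansson and Delgado (Probationary).
Fontaine and Eriksen both have accumulated service hours 2196 hours, so the next rule applies.
Fontaine and Eriksen both have employee number 4594, so the next rule applies.
Among Fontaine and Eriksen, by company hire date (later first): Fontaine (Mar 25, 1997) before Eriksen (Jun 26, 1992).
Johansson and Delgado both have accumulated service hours 36379 hours, so the next rule applies.
Johansson and Delgado both have employee number 9483, so the next rule applies.
Among Johansson and Delgado, by company hire date (earlier first) (reversed rule for this group): Johansson (Mar 21, 2015) before Delgado (Jun 22, 2016).
So Fontaine takes precedence.

Fontaine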